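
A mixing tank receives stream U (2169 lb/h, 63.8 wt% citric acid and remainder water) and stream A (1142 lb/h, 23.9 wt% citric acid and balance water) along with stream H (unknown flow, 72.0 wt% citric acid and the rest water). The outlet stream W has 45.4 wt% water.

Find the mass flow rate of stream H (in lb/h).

868.1 lb/h

Let H be the unknown flow. Total out = 3311 + H.
water balance: 1654.2 + 0.280·H = 0.454·(3311 + H)
(0.280 − 0.454)·H = 0.454×3311 − 1654.2 = -151.05
H = -151.05 / -0.174 = 868.08 lb/h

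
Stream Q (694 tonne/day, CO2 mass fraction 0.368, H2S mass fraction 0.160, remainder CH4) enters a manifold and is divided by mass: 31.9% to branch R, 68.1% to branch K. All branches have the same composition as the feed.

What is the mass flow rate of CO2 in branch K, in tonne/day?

173.9 tonne/day

Branch K total = 0.681×694 = 472.61 tonne/day.
CO2 in K = 0.368×472.61 = 173.92 tonne/day.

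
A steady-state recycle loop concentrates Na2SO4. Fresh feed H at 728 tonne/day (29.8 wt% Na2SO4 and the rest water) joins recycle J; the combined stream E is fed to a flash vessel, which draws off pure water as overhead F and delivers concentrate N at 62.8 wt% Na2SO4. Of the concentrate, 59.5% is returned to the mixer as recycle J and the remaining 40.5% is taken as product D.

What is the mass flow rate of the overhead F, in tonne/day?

Overall Na2SO4 balance (none leaves overhead): Na2SO4 in fresh feed = Na2SO4 in product, i.e. 728×0.298 = (1−0.595)·N·0.628.
N = 216.94/(0.628×0.405) = 852.97 tonne/day.
Recycle J = 0.595×852.97 = 507.52 tonne/day.
Combined feed E = 728 + 507.52 = 1235.5 tonne/day.
Overhead F = E − N = 1235.5 − 852.97 = 382.55 tonne/day.

382.5 tonne/day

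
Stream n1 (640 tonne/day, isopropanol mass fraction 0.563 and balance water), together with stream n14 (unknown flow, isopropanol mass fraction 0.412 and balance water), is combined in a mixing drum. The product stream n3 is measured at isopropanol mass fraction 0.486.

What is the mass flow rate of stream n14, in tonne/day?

665.9 tonne/day

Let n14 be the unknown flow. Total out = 640 + n14.
isopropanol balance: 360.32 + 0.412·n14 = 0.486·(640 + n14)
(0.412 − 0.486)·n14 = 0.486×640 − 360.32 = -49.28
n14 = -49.28 / -0.074 = 665.95 tonne/day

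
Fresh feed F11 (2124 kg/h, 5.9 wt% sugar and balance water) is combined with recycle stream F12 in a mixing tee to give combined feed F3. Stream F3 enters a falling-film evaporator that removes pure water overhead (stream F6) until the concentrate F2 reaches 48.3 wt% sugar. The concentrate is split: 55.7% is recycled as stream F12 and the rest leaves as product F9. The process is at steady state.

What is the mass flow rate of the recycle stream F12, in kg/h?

Overall sugar balance (none leaves overhead): sugar in fresh feed = sugar in product, i.e. 2124×0.059 = (1−0.557)·F2·0.483.
F2 = 125.32/(0.483×0.443) = 585.67 kg/h.
Recycle F12 = 0.557×585.67 = 326.22 kg/h.

326.2 kg/h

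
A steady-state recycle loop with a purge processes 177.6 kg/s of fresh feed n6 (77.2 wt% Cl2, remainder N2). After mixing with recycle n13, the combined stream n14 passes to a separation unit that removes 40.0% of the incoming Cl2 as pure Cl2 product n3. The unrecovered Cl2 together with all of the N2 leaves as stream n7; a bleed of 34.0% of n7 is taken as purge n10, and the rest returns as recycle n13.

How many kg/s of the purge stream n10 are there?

N2 enters only via n6 and leaves only via the purge: 177.6×0.228 = 0.340×(N2 in n7), and the separation unit passes all N2, so N2 in n14 = N2 in n7 = 119.1 kg/s.
Cl2 in n14: m_A = 177.6×0.772 + (1−0.340)·(1−0.400)·m_A, so m_A = 137.11/0.6040 = 227 kg/s.
n7 = (1−0.400)×227 + 119.1 = 255.3 kg/s.
Purge n10 = 0.340×255.3 = 86.801 kg/s.

86.8 kg/s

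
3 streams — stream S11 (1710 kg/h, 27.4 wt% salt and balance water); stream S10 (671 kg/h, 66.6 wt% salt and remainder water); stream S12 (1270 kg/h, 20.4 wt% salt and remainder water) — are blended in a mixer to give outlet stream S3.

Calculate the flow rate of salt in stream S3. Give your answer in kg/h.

salt out = salt in = 1710×0.274 + 671×0.666 + 1270×0.204 = 1174.5 kg/h.

1175 kg/h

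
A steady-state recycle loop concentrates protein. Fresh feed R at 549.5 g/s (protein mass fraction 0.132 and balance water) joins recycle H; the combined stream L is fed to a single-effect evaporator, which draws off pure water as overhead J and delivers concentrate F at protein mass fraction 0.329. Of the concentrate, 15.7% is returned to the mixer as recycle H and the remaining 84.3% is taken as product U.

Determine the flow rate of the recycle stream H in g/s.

41.06 g/s

Overall protein balance (none leaves overhead): protein in fresh feed = protein in product, i.e. 549.5×0.132 = (1−0.157)·F·0.329.
F = 72.534/(0.329×0.843) = 261.53 g/s.
Recycle H = 0.157×261.53 = 41.06 g/s.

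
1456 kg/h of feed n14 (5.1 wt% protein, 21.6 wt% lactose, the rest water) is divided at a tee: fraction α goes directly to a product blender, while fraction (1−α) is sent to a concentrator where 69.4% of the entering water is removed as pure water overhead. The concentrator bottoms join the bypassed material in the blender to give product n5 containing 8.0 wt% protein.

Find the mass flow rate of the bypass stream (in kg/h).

All 1456×0.051 = 74.256 kg/h of protein reaches n5, so n5 = 74.256/0.080 = 928.2 kg/h and vapour = 527.8 kg/h.
The evaporator receives (1−α)·1456 of feed at 0.733 water and removes 0.694 of that water:
0.694×0.733×(1−α)×1456 = 527.8
(1−α) = 527.8/740.67 = 0.7126;  α = 0.2874.
Bypass flow = 0.2874×1456 = 418.46 kg/h.

418.5 kg/h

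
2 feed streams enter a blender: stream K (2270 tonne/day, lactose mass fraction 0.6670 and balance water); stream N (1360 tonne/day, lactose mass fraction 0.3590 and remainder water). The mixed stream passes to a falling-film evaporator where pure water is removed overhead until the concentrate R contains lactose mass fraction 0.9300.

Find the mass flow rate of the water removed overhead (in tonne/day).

1477 tonne/day

lactose entering = 2270×0.667 + 1360×0.359 = 2002.3 tonne/day.
All lactose reports to R, so R = 2002.3/0.930 = 2153 tonne/day.
Total feed = 3630 tonne/day; overhead = 3630 − 2153 = 1477 tonne/day.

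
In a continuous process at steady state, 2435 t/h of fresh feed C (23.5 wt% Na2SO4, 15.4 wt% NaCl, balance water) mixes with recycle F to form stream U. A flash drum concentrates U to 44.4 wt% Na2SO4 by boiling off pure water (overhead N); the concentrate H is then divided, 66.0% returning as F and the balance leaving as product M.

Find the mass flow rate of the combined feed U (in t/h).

Overall Na2SO4 balance (none leaves overhead): Na2SO4 in fresh feed = Na2SO4 in product, i.e. 2435×0.235 = (1−0.660)·H·0.444.
H = 572.23/(0.444×0.340) = 3790.6 t/h.
Recycle F = 0.660×3790.6 = 2501.8 t/h.
Combined feed U = 2435 + 2501.8 = 4936.8 t/h.

4937 t/h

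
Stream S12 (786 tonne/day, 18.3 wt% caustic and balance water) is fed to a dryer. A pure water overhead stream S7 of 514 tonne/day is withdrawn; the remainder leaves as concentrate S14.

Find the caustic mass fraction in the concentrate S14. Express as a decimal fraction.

0.5288

caustic is not removed: 786×0.183 = 143.84 tonne/day of caustic enters S14.
Concentrate = 786 − 514 = 272 tonne/day.
Mass fraction = 143.84/272 = 0.5288.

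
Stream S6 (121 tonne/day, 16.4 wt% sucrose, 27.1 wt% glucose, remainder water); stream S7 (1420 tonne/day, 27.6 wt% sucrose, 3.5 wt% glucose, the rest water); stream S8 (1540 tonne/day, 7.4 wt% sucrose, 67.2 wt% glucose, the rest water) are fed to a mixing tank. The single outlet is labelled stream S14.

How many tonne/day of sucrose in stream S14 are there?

525.7 tonne/day

sucrose out = sucrose in = 121×0.164 + 1420×0.276 + 1540×0.074 = 525.72 tonne/day.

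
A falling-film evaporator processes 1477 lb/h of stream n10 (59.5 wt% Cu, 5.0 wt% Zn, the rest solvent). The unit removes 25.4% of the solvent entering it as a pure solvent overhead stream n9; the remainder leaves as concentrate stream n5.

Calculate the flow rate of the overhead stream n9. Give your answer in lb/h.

solvent entering = 1477×0.355 = 524.33 lb/h; overhead removed = 0.254×524.33 = 133.18 lb/h.

133.2 lb/h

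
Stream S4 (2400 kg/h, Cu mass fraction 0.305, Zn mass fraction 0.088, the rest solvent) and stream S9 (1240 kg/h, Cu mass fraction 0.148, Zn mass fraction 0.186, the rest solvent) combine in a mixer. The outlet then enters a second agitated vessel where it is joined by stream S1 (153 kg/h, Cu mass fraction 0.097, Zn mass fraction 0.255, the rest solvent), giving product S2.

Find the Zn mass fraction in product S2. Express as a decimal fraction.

Overall, product flow = 3793 kg/h.
Zn in = 2400×0.088 + 1240×0.186 + 153×0.255 = 480.85 kg/h.
Zn fraction in S2 = 0.127.

0.127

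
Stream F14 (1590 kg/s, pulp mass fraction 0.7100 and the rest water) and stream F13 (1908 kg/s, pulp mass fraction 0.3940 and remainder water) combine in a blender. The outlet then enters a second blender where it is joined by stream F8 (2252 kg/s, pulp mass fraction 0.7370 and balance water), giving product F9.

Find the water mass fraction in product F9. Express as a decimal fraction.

Overall, product flow = 5750 kg/s.
water in = 1590×0.290 + 1908×0.606 + 2252×0.263 = 2209.6 kg/s.
water fraction in F9 = 0.3843.

0.3843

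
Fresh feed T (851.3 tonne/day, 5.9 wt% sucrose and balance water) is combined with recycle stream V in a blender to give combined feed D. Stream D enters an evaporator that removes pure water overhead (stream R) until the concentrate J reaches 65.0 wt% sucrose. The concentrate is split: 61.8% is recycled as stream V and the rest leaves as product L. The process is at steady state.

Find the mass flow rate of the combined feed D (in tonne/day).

Overall sucrose balance (none leaves overhead): sucrose in fresh feed = sucrose in product, i.e. 851.3×0.059 = (1−0.618)·J·0.650.
J = 50.227/(0.650×0.382) = 202.28 tonne/day.
Recycle V = 0.618×202.28 = 125.01 tonne/day.
Combined feed D = 851.3 + 125.01 = 976.31 tonne/day.

976.3 tonne/day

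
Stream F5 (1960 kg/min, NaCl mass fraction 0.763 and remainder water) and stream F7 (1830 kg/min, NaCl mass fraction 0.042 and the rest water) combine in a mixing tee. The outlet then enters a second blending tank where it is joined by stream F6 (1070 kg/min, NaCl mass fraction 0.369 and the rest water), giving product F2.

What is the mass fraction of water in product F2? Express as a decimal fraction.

0.595

Overall, product flow = 4860 kg/min.
water in = 1960×0.237 + 1830×0.958 + 1070×0.631 = 2892.8 kg/min.
water fraction in F2 = 0.595.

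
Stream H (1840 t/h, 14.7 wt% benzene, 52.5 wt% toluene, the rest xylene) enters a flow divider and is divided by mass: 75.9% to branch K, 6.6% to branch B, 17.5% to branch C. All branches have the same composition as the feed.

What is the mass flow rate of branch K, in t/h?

1397 t/h

Branch K flow = 0.759×1840 = 1396.6 t/h.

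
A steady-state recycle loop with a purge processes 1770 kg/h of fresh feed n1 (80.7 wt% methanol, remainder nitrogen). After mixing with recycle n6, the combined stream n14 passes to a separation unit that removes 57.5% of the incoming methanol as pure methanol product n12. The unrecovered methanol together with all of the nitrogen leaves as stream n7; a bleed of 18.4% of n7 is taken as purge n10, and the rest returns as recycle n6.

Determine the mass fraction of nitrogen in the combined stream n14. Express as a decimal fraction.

0.4592

nitrogen enters only via n1 and leaves only via the purge: 1770×0.193 = 0.184×(nitrogen in n7), and the separation unit passes all nitrogen, so nitrogen in n14 = nitrogen in n7 = 1856.6 kg/h.
methanol in n14: m_A = 1770×0.807 + (1−0.184)·(1−0.575)·m_A, so m_A = 1428.4/0.6532 = 2186.8 kg/h.
n14 = 2186.8 + 1856.6 = 4043.3 kg/h.
nitrogen fraction in n14 = 1856.6/4043.3 = 0.4592.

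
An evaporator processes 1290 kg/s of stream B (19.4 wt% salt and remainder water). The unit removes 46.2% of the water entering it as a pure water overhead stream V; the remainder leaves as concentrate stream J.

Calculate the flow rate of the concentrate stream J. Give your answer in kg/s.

809.6 kg/s

water entering = 1290×0.806 = 1039.7 kg/s; overhead removed = 0.462×1039.7 = 480.36 kg/s.
Concentrate = 1290 − 480.36 = 809.64 kg/s.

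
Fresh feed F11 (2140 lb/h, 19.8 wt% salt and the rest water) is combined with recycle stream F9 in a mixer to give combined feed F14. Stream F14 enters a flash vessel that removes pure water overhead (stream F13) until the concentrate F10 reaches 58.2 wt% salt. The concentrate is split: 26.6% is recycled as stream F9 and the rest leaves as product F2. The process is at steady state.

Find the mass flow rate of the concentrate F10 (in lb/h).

991.9 lb/h

Overall salt balance (none leaves overhead): salt in fresh feed = salt in product, i.e. 2140×0.198 = (1−0.266)·F10·0.582.
F10 = 423.72/(0.582×0.734) = 991.88 lb/h.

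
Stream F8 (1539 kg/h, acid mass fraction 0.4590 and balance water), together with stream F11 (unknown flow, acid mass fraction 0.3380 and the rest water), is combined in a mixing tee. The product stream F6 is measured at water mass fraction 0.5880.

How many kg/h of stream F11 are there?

Let F11 be the unknown flow. Total out = 1539 + F11.
water balance: 832.6 + 0.662·F11 = 0.588·(1539 + F11)
(0.662 − 0.588)·F11 = 0.588×1539 − 832.6 = 72.333
F11 = 72.333 / 0.074 = 977.47 kg/h

977.5 kg/h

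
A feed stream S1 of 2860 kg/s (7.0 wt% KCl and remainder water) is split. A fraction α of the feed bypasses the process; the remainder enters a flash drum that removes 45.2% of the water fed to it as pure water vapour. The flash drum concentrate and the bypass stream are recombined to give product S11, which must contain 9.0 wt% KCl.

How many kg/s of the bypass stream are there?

1348 kg/s

All 2860×0.070 = 200.2 kg/s of KCl reaches S11, so S11 = 200.2/0.090 = 2224.4 kg/s and vapour = 635.56 kg/s.
The evaporator receives (1−α)·2860 of feed at 0.930 water and removes 0.452 of that water:
0.452×0.930×(1−α)×2860 = 635.56
(1−α) = 635.56/1202.2 = 0.5286;  α = 0.4714.
Bypass flow = 0.4714×2860 = 1348.1 kg/s.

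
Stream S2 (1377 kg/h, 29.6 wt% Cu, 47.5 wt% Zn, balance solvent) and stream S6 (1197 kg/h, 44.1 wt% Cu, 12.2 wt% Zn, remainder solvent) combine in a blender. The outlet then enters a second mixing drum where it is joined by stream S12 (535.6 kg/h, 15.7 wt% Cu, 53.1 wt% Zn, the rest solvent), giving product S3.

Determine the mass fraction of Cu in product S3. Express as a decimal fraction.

Overall, product flow = 3109.6 kg/h.
Cu in = 1377×0.296 + 1197×0.441 + 535.6×0.157 = 1019.6 kg/h.
Cu fraction in S3 = 0.328.

0.328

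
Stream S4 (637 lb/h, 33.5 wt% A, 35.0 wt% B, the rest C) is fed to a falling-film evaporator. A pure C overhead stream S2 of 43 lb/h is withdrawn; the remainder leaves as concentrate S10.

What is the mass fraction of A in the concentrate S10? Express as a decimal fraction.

0.3593

A is not removed: 637×0.335 = 213.4 lb/h of A enters S10.
Concentrate = 637 − 43 = 594 lb/h.
Mass fraction = 213.4/594 = 0.3593.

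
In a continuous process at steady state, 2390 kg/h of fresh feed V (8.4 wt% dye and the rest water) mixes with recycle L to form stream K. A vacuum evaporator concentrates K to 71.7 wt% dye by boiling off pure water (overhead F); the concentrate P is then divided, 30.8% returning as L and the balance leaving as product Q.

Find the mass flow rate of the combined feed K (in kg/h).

Overall dye balance (none leaves overhead): dye in fresh feed = dye in product, i.e. 2390×0.084 = (1−0.308)·P·0.717.
P = 200.76/(0.717×0.692) = 404.62 kg/h.
Recycle L = 0.308×404.62 = 124.62 kg/h.
Combined feed K = 2390 + 124.62 = 2514.6 kg/h.

2515 kg/h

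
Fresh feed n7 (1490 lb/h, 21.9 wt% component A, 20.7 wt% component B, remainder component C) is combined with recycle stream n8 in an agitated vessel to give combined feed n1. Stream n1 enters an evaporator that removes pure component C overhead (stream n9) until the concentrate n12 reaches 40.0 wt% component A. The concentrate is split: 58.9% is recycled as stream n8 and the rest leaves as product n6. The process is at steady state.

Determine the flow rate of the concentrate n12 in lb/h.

1985 lb/h

Overall component A balance (none leaves overhead): component A in fresh feed = component A in product, i.e. 1490×0.219 = (1−0.589)·n12·0.400.
n12 = 326.31/(0.400×0.411) = 1984.9 lb/h.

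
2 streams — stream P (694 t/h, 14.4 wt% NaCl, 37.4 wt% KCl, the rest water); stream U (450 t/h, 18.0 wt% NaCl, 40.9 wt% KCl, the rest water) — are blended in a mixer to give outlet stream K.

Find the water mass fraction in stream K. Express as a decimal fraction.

0.4541

Total flow out = 694 + 450 = 1144 t/h.
water in = 694×0.482 + 450×0.411 = 519.46 t/h.
water mass fraction in K = 519.46/1144 = 0.4541.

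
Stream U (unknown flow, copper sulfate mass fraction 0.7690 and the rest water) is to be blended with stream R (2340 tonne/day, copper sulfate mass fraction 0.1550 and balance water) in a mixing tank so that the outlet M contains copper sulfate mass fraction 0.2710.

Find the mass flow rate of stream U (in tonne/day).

Let U be the unknown flow. Total out = 2340 + U.
copper sulfate balance: 362.7 + 0.769·U = 0.271·(2340 + U)
(0.769 − 0.271)·U = 0.271×2340 − 362.7 = 271.44
U = 271.44 / 0.498 = 545.06 tonne/day

545.1 tonne/day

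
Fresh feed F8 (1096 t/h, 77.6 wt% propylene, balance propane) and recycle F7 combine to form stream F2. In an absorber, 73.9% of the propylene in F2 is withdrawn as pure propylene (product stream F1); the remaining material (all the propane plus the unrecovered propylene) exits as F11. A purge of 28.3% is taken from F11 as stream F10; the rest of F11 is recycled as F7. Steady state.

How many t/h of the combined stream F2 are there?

propane enters only via F8 and leaves only via the purge: 1096×0.224 = 0.283×(propane in F11), and the absorber passes all propane, so propane in F2 = propane in F11 = 867.51 t/h.
propylene in F2: m_A = 1096×0.776 + (1−0.283)·(1−0.739)·m_A, so m_A = 850.5/0.8129 = 1046.3 t/h.
F2 = 1046.3 + 867.51 = 1913.8 t/h.

1914 t/h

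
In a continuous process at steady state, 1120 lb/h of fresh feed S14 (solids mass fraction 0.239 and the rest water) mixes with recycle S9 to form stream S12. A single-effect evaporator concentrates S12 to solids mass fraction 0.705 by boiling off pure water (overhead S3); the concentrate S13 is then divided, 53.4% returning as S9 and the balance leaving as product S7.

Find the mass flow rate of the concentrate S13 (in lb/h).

Overall solids balance (none leaves overhead): solids in fresh feed = solids in product, i.e. 1120×0.239 = (1−0.534)·S13·0.705.
S13 = 267.68/(0.705×0.466) = 814.78 lb/h.

814.8 lb/h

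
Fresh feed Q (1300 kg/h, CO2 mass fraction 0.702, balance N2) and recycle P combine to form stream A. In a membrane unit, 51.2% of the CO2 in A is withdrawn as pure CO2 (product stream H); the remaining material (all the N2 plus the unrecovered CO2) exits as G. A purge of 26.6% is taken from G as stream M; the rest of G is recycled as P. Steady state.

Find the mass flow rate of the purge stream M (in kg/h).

572 kg/h

N2 enters only via Q and leaves only via the purge: 1300×0.298 = 0.266×(N2 in G), and the membrane unit passes all N2, so N2 in A = N2 in G = 1456.4 kg/h.
CO2 in A: m_A = 1300×0.702 + (1−0.266)·(1−0.512)·m_A, so m_A = 912.6/0.6418 = 1421.9 kg/h.
G = (1−0.512)×1421.9 + 1456.4 = 2150.3 kg/h.
Purge M = 0.266×2150.3 = 571.98 kg/h.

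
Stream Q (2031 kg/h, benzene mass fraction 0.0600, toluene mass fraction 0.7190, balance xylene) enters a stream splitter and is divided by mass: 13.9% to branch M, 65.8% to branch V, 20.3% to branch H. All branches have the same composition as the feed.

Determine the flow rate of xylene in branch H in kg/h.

Branch H total = 0.203×2031 = 412.29 kg/h.
xylene in H = 0.221×412.29 = 91.117 kg/h.

91.12 kg/h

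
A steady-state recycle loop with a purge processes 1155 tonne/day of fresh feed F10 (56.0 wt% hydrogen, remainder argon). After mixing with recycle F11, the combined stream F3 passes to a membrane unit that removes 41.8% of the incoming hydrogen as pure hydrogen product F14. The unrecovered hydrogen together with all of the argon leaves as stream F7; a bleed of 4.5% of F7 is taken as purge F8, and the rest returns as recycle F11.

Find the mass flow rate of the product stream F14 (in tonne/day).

hydrogen in F3: m_A = 1155×0.560 + (1−0.045)·(1−0.418)·m_A, so m_A = 646.8/0.4442 = 1456.1 tonne/day.
Product F14 = 0.418×1456.1 = 608.66 tonne/day.

608.7 tonne/day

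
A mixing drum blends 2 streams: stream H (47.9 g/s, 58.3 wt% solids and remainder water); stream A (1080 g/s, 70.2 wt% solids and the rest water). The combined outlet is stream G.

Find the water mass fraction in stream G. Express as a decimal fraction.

Total flow out = 47.9 + 1080 = 1127.9 g/s.
water in = 47.9×0.417 + 1080×0.298 = 341.81 g/s.
water mass fraction in G = 341.81/1127.9 = 0.303.

0.303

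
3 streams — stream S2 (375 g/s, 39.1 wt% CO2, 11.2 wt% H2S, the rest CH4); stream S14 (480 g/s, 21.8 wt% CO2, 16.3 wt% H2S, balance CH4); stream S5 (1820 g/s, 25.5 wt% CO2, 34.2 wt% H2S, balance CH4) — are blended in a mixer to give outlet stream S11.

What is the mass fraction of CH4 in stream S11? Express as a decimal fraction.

0.455

Total flow out = 375 + 480 + 1820 = 2675 g/s.
CH4 in = 375×0.497 + 480×0.619 + 1820×0.403 = 1217 g/s.
CH4 mass fraction in S11 = 1217/2675 = 0.455.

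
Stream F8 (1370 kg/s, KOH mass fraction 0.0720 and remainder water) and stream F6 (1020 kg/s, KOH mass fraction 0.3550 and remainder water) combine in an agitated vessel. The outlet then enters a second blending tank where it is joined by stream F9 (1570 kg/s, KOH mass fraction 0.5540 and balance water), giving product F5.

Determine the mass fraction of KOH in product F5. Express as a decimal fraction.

Overall, product flow = 3960 kg/s.
KOH in = 1370×0.072 + 1020×0.355 + 1570×0.554 = 1330.5 kg/s.
KOH fraction in F5 = 0.3360.

0.3360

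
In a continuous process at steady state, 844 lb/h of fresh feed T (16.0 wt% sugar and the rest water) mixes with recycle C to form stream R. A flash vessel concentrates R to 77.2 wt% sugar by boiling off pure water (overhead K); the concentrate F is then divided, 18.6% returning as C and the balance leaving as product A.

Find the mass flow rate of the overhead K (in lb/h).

Overall sugar balance (none leaves overhead): sugar in fresh feed = sugar in product, i.e. 844×0.160 = (1−0.186)·F·0.772.
F = 135.04/(0.772×0.814) = 214.89 lb/h.
Recycle C = 0.186×214.89 = 39.97 lb/h.
Combined feed R = 844 + 39.97 = 883.97 lb/h.
Overhead K = R − F = 883.97 − 214.89 = 669.08 lb/h.

669.1 lb/h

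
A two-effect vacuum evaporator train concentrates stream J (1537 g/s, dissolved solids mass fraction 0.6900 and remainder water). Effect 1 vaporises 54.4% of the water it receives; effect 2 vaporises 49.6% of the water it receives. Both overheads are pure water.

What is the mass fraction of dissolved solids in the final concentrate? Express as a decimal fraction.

0.9064

water in feed = 1537×0.310 = 476.47 g/s.
After stage 1: water left = (1−0.544)×476.47 = 217.27; stream total = 1277.8 g/s.
After stage 2: water left = (1−0.496)×217.27 = 109.5; final concentrate = 1170 g/s.
dissolved solids fraction = 1060.5/1170 = 0.9064.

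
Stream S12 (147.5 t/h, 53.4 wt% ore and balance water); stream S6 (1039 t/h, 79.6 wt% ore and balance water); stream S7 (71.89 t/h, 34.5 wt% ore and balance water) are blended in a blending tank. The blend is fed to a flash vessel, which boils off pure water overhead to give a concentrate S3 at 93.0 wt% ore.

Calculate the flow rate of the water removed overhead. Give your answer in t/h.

257.7 t/h

ore entering = 147.5×0.534 + 1039×0.796 + 71.89×0.345 = 930.61 t/h.
All ore reports to S3, so S3 = 930.61/0.930 = 1000.7 t/h.
Total feed = 1258.4 t/h; overhead = 1258.4 − 1000.7 = 257.73 t/h.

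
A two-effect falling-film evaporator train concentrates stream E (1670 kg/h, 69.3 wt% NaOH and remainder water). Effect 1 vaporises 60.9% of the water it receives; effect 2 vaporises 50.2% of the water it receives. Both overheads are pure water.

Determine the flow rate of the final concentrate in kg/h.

water in feed = 1670×0.307 = 512.69 kg/h.
After stage 1: water left = (1−0.609)×512.69 = 200.46; stream total = 1357.8 kg/h.
After stage 2: water left = (1−0.502)×200.46 = 99.83; final concentrate = 1257.1 kg/h.

1257 kg/h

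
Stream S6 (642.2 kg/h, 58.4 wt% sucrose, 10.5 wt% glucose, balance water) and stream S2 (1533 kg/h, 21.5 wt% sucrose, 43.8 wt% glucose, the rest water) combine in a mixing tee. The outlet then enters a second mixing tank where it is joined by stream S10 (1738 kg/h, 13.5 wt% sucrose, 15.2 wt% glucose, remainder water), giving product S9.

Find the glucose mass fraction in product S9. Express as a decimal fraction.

Overall, product flow = 3913.2 kg/h.
glucose in = 642.2×0.105 + 1533×0.438 + 1738×0.152 = 1003.1 kg/h.
glucose fraction in S9 = 0.256.

0.256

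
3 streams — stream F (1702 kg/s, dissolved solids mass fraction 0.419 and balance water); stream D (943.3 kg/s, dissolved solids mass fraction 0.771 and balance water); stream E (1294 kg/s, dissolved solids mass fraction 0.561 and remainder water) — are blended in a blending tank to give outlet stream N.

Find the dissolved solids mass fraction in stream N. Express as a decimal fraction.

Total flow out = 1702 + 943.3 + 1294 = 3939.3 kg/s.
dissolved solids in = 1702×0.419 + 943.3×0.771 + 1294×0.561 = 2166.4 kg/s.
dissolved solids mass fraction in N = 2166.4/3939.3 = 0.550.

0.550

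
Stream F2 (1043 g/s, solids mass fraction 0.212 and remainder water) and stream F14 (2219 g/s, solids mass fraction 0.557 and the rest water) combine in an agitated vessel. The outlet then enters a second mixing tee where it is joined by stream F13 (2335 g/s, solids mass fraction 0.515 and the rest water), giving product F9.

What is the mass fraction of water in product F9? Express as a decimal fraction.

Overall, product flow = 5597 g/s.
water in = 1043×0.788 + 2219×0.443 + 2335×0.485 = 2937.4 g/s.
water fraction in F9 = 0.525.

0.525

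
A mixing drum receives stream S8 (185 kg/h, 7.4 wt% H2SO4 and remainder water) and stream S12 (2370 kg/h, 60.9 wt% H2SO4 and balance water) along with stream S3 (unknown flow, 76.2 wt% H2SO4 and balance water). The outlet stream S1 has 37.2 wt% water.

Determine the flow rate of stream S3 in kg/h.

Let S3 be the unknown flow. Total out = 2555 + S3.
water balance: 1098 + 0.238·S3 = 0.372·(2555 + S3)
(0.238 − 0.372)·S3 = 0.372×2555 − 1098 = -147.52
S3 = -147.52 / -0.134 = 1100.9 kg/h

1101 kg/h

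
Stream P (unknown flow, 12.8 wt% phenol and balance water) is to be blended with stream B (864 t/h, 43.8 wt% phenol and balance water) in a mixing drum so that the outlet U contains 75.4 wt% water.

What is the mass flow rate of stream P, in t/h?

1406 t/h

Let P be the unknown flow. Total out = 864 + P.
water balance: 485.57 + 0.872·P = 0.754·(864 + P)
(0.872 − 0.754)·P = 0.754×864 − 485.57 = 165.89
P = 165.89 / 0.118 = 1405.8 t/h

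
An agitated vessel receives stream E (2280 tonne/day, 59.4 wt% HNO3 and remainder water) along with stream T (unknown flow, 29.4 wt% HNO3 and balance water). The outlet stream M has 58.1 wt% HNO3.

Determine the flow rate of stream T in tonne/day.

103.3 tonne/day

Let T be the unknown flow. Total out = 2280 + T.
HNO3 balance: 1354.3 + 0.294·T = 0.581·(2280 + T)
(0.294 − 0.581)·T = 0.581×2280 − 1354.3 = -29.64
T = -29.64 / -0.287 = 103.28 tonne/day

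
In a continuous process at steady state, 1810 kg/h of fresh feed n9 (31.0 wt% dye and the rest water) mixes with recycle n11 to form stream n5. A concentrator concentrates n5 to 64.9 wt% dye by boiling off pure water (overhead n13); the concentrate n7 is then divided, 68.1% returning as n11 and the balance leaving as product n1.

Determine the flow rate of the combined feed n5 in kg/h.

Overall dye balance (none leaves overhead): dye in fresh feed = dye in product, i.e. 1810×0.310 = (1−0.681)·n7·0.649.
n7 = 561.1/(0.649×0.319) = 2710.2 kg/h.
Recycle n11 = 0.681×2710.2 = 1845.7 kg/h.
Combined feed n5 = 1810 + 1845.7 = 3655.7 kg/h.

3656 kg/h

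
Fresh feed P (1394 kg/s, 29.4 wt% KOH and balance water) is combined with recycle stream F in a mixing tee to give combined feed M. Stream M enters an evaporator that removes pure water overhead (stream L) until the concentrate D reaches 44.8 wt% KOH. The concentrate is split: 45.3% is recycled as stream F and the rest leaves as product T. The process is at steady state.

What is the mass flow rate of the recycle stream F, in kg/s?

757.6 kg/s

Overall KOH balance (none leaves overhead): KOH in fresh feed = KOH in product, i.e. 1394×0.294 = (1−0.453)·D·0.448.
D = 409.84/(0.448×0.547) = 1672.4 kg/s.
Recycle F = 0.453×1672.4 = 757.61 kg/s.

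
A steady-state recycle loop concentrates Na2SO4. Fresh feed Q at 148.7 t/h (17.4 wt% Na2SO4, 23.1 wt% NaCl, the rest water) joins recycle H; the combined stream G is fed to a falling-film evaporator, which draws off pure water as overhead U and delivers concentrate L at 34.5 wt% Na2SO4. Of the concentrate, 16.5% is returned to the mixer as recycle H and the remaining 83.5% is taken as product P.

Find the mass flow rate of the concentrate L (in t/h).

Overall Na2SO4 balance (none leaves overhead): Na2SO4 in fresh feed = Na2SO4 in product, i.e. 148.7×0.174 = (1−0.165)·L·0.345.
L = 25.874/(0.345×0.835) = 89.816 t/h.

89.82 t/h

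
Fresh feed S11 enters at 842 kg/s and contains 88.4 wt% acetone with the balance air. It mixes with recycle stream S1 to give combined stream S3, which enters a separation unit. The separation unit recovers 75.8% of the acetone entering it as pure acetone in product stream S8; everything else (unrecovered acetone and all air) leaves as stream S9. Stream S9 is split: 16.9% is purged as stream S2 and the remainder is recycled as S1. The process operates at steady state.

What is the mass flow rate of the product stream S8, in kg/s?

acetone in S3: m_A = 842×0.884 + (1−0.169)·(1−0.758)·m_A, so m_A = 744.33/0.7989 = 931.69 kg/s.
Product S8 = 0.758×931.69 = 706.22 kg/s.

706.2 kg/s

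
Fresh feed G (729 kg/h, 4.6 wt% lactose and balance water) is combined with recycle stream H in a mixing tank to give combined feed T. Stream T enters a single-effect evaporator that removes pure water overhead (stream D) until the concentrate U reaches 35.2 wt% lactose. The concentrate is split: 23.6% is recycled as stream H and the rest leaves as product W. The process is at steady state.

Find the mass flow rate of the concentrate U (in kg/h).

124.7 kg/h

Overall lactose balance (none leaves overhead): lactose in fresh feed = lactose in product, i.e. 729×0.046 = (1−0.236)·U·0.352.
U = 33.534/(0.352×0.764) = 124.7 kg/h.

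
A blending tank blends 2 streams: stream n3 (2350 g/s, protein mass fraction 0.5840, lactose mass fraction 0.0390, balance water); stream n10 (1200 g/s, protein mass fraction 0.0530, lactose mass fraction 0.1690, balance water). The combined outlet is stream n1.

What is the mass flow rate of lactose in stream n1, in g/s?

lactose out = lactose in = 2350×0.039 + 1200×0.169 = 294.45 g/s.

294.5 g/s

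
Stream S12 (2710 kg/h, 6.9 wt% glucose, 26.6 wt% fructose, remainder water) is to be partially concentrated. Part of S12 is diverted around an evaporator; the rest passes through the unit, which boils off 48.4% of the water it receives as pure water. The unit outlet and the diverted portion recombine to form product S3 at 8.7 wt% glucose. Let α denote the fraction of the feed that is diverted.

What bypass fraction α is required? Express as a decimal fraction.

0.357

All 2710×0.069 = 186.99 kg/h of glucose reaches S3, so S3 = 186.99/0.087 = 2149.3 kg/h and vapour = 560.69 kg/h.
The evaporator receives (1−α)·2710 of feed at 0.665 water and removes 0.484 of that water:
0.484×0.665×(1−α)×2710 = 560.69
(1−α) = 560.69/872.24 = 0.6428;  α = 0.3572.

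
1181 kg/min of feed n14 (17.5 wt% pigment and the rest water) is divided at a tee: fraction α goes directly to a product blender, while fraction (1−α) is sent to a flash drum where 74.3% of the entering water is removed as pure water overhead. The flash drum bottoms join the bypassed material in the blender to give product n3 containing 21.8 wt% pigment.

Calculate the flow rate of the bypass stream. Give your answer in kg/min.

All 1181×0.175 = 206.67 kg/min of pigment reaches n3, so n3 = 206.67/0.218 = 948.05 kg/min and vapour = 232.95 kg/min.
The evaporator receives (1−α)·1181 of feed at 0.825 water and removes 0.743 of that water:
0.743×0.825×(1−α)×1181 = 232.95
(1−α) = 232.95/723.92 = 0.3218;  α = 0.6782.
Bypass flow = 0.6782×1181 = 800.97 kg/min.

801 kg/min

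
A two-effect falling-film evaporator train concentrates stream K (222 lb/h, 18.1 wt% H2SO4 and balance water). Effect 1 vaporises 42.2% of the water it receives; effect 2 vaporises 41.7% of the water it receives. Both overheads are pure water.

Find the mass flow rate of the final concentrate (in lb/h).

water in feed = 222×0.819 = 181.82 lb/h.
After stage 1: water left = (1−0.422)×181.82 = 105.09; stream total = 145.27 lb/h.
After stage 2: water left = (1−0.417)×105.09 = 61.268; final concentrate = 101.45 lb/h.

101.4 lb/h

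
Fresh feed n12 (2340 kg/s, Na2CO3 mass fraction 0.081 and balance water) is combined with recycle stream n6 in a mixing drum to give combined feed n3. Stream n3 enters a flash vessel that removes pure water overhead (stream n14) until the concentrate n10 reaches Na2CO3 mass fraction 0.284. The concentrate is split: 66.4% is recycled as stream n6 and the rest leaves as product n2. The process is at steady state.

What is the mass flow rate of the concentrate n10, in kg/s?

1986 kg/s

Overall Na2CO3 balance (none leaves overhead): Na2CO3 in fresh feed = Na2CO3 in product, i.e. 2340×0.081 = (1−0.664)·n10·0.284.
n10 = 189.54/(0.284×0.336) = 1986.3 kg/s.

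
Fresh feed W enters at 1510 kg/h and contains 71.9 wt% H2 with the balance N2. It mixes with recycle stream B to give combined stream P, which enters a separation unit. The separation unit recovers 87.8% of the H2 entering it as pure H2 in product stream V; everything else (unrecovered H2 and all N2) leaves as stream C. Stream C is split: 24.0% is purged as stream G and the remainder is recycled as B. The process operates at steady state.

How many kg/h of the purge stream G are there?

459.3 kg/h

N2 enters only via W and leaves only via the purge: 1510×0.281 = 0.240×(N2 in C), and the separation unit passes all N2, so N2 in P = N2 in C = 1768 kg/h.
H2 in P: m_A = 1510×0.719 + (1−0.240)·(1−0.878)·m_A, so m_A = 1085.7/0.9073 = 1196.6 kg/h.
C = (1−0.878)×1196.6 + 1768 = 1913.9 kg/h.
Purge G = 0.240×1913.9 = 459.35 kg/h.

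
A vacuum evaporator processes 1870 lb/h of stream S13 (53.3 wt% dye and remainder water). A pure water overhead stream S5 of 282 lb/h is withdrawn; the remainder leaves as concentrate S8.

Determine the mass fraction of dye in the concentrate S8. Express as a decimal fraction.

0.628

dye is not removed: 1870×0.533 = 996.71 lb/h of dye enters S8.
Concentrate = 1870 − 282 = 1588 lb/h.
Mass fraction = 996.71/1588 = 0.628.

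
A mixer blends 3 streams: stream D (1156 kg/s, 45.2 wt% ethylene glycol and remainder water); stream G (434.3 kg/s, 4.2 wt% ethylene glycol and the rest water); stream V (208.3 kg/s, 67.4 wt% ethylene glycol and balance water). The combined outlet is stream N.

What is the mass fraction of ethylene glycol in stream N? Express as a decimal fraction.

0.379

Total flow out = 1156 + 434.3 + 208.3 = 1798.6 kg/s.
ethylene glycol in = 1156×0.452 + 434.3×0.042 + 208.3×0.674 = 681.15 kg/s.
ethylene glycol mass fraction in N = 681.15/1798.6 = 0.379.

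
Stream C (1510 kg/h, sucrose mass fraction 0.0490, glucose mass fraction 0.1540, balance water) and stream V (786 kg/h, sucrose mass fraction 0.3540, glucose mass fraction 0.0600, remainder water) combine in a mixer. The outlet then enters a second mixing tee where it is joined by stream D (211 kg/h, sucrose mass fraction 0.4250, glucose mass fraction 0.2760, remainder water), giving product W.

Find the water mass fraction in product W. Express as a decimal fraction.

0.6889

Overall, product flow = 2507 kg/h.
water in = 1510×0.797 + 786×0.586 + 211×0.299 = 1727.2 kg/h.
water fraction in W = 0.6889.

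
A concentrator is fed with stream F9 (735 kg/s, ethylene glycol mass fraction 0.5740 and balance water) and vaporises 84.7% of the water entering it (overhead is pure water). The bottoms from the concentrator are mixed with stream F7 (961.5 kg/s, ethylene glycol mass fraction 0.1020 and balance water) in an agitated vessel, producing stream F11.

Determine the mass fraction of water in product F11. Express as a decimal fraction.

Vapour removed = 0.847×0.426×735 = 265.2 kg/s; concentrate = 469.8 kg/s.
water reaching the mixer = 47.906 (from concentrate) + 961.5×0.898 = 911.33 kg/s.
Product flow = 469.8 + 961.5 = 1431.3 kg/s; water fraction = 0.6367.

0.6367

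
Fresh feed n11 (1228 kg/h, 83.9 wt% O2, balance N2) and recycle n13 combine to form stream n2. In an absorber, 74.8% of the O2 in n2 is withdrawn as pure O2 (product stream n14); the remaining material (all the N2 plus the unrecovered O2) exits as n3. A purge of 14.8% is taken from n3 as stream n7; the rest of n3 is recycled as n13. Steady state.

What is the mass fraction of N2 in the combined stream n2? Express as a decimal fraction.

N2 enters only via n11 and leaves only via the purge: 1228×0.161 = 0.148×(N2 in n3), and the absorber passes all N2, so N2 in n2 = N2 in n3 = 1335.9 kg/h.
O2 in n2: m_A = 1228×0.839 + (1−0.148)·(1−0.748)·m_A, so m_A = 1030.3/0.7853 = 1312 kg/h.
n2 = 1312 + 1335.9 = 2647.8 kg/h.
N2 fraction in n2 = 1335.9/2647.8 = 0.505.

0.505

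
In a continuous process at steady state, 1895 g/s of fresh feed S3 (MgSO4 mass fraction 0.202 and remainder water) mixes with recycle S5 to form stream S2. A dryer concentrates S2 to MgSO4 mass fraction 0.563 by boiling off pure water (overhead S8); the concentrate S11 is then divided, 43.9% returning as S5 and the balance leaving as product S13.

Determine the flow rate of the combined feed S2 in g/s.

Overall MgSO4 balance (none leaves overhead): MgSO4 in fresh feed = MgSO4 in product, i.e. 1895×0.202 = (1−0.439)·S11·0.563.
S11 = 382.79/(0.563×0.561) = 1212 g/s.
Recycle S5 = 0.439×1212 = 532.05 g/s.
Combined feed S2 = 1895 + 532.05 = 2427.1 g/s.

2427 g/s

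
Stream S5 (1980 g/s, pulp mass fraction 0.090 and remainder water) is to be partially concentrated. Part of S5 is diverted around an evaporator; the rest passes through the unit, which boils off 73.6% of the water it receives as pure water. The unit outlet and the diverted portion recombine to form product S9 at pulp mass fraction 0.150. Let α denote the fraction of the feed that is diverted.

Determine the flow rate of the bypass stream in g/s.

All 1980×0.090 = 178.2 g/s of pulp reaches S9, so S9 = 178.2/0.150 = 1188 g/s and vapour = 792 g/s.
The evaporator receives (1−α)·1980 of feed at 0.910 water and removes 0.736 of that water:
0.736×0.910×(1−α)×1980 = 792
(1−α) = 792/1326.1 = 0.5972;  α = 0.4028.
Bypass flow = 0.4028×1980 = 797.49 g/s.

797.5 g/s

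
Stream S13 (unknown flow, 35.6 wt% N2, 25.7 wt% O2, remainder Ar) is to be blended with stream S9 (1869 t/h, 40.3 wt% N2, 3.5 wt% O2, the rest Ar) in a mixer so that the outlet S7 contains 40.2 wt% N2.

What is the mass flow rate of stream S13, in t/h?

Let S13 be the unknown flow. Total out = 1869 + S13.
N2 balance: 753.21 + 0.356·S13 = 0.402·(1869 + S13)
(0.356 − 0.402)·S13 = 0.402×1869 − 753.21 = -1.869
S13 = -1.869 / -0.046 = 40.63 t/h

40.63 t/h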